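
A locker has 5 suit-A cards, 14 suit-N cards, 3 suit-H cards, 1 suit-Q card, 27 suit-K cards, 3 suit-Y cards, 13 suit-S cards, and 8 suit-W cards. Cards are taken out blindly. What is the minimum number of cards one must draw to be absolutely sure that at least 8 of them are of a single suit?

41

By pigeonhole, put each drawn card into a box by suit. The largest draw with every box below 8 takes min(count, 7) from each suit; suits with fewer than 7 contribute all they have.
Σ min(cᵢ, 7) = 5 + 7 + 3 + 1 + 7 + 3 + 7 + 7 = 40.
Draw number 40 + 1 = 41 must push one box to 8.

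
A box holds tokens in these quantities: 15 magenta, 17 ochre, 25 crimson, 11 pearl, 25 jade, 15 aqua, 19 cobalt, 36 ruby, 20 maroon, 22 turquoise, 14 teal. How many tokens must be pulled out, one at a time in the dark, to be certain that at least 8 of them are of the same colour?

78

The 11 colours are the holes; the tokens drawn are the pigeons.
To avoid 8 of any one colour, the worst case takes at most 7 of each colour.
That gives 7 + 7 + 7 + 7 + 7 + 7 + 7 + 7 + 7 + 7 + 7 = 77 tokens with no colour reaching 8.
The next token forces some colour to 8, so 77 + 1 = 78.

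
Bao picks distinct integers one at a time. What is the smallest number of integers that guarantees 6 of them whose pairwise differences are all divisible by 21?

Integers whose pairwise differences are multiples of 21 are exactly those sharing a remainder mod 21. The 21 residue classes mod 21 are the pigeonholes.
With 105 integers one could put 5 in each residue class and have no class reach 6.
The 106th integer pushes some class to 6, so 21·5 + 1 = 106.

106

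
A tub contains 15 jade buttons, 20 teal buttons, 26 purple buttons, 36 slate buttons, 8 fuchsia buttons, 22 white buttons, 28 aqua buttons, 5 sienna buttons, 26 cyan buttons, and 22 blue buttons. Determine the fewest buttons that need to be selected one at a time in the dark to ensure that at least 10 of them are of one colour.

86

An adversary could hand out at most 9 buttons per colour (fuchsia, sienna run out sooner): 9 + 9 + 9 + 9 + 8 + 9 + 9 + 5 + 9 + 9 = 85 buttons and still no colour has 10.
One more button lands in a colour already at 9, so 86 draws are enough and 85 are not.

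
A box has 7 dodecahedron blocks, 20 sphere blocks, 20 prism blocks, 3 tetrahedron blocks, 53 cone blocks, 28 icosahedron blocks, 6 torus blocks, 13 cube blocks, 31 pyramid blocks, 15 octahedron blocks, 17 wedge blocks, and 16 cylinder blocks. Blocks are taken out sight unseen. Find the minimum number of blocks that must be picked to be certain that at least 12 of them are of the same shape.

116

By the pigeonhole principle, the 12 shapes are the holes; the blocks drawn are the pigeons.
To avoid 12 of any one shape, the worst case takes at most 11 of each shape, or every block of a shape that has fewer than 11.
That gives 7 + 11 + 11 + 3 + 11 + 11 + 6 + 11 + 11 + 11 + 11 + 11 = 115 blocks with no shape reaching 12.
The next block forces some shape to 12, so 115 + 1 = 116.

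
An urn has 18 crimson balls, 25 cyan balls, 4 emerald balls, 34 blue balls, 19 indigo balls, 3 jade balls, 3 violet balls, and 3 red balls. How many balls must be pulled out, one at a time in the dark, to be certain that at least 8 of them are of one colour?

By the pigeonhole principle, put each drawn ball into a box by colour. The largest draw with every box below 8 takes min(count, 7) from each colour; colours with fewer than 7 contribute all they have.
Σ min(cᵢ, 7) = 7 + 7 + 4 + 7 + 7 + 3 + 3 + 3 = 41.
Draw number 41 + 1 = 42 must push one box to 8.

42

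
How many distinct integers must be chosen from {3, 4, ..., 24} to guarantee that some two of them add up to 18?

17

Group the elements by complementary pair {x, 18−x}: {3,15}, {4,14}, {5,13}, …, giving 6 two-element pairs, the single value 9 (it cannot pair with itself since the integers are distinct), and 9 integers whose partner 18−x falls outside [3,24].
Pigeonhole: treating each of those 16 groups as a pigeonhole, one can pick one integer per group — 16 integers — with no two summing to 18.
The 17th integer lands in an occupied pair, forcing a sum of 18.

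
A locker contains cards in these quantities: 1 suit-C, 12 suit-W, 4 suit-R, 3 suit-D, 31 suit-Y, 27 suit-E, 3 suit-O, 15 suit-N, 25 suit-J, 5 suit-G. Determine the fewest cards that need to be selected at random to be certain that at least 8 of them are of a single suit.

52

By the pigeonhole principle, put each drawn card into a box by suit. The largest draw with every box below 8 takes min(count, 7) from each suit; suits with fewer than 7 contribute all they have.
Σ min(cᵢ, 7) = 1 + 7 + 4 + 3 + 7 + 7 + 3 + 7 + 7 + 5 = 51.
Draw number 51 + 1 = 52 must push one box to 8.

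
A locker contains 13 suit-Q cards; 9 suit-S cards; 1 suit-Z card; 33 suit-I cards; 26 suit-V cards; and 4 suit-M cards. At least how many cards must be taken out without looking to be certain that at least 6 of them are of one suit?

By pigeonhole, put each drawn card into a box by suit. The largest draw with every box below 6 takes min(count, 5) from each suit; suits with fewer than 5 contribute all they have.
Σ min(cᵢ, 5) = 5 + 5 + 1 + 5 + 5 + 4 = 25.
Draw number 25 + 1 = 26 must push one box to 6.

26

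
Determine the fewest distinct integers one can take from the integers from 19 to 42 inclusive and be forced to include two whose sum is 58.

Two chosen integers sum to 58 exactly when both halves of some pair {x, 58−x} with 19 ≤ x ≤ 58−x ≤ 39 are chosen — 10 such pairs.
The remaining 4 elements (those with no distinct partner in range) can never complete a 58-sum, so the worst case takes all of them and one from each pair: 4 + 10 = 14.
The 15th integer has to be the second member of some pair, so 14 + 1 = 15.

15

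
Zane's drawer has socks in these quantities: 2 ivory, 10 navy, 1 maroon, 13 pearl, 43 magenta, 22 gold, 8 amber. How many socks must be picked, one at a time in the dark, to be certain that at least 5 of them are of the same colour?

The 7 colours are the holes; the socks drawn are the pigeons.
To avoid 5 of any one colour, the worst case takes at most 4 of each colour, or every sock of a colour that has fewer than 4.
That gives 2 + 4 + 1 + 4 + 4 + 4 + 4 = 23 socks with no colour reaching 5.
The next sock forces some colour to 5, so 23 + 1 = 24.

24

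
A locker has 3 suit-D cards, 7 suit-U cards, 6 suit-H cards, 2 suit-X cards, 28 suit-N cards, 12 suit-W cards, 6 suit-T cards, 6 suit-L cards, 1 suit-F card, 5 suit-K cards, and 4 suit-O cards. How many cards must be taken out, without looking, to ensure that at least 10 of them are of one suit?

By the pigeonhole principle, put each drawn card into a box by suit. The largest draw with every box below 10 takes min(count, 9) from each suit; suits with fewer than 9 contribute all they have.
Σ min(cᵢ, 9) = 3 + 7 + 6 + 2 + 9 + 9 + 6 + 6 + 1 + 5 + 4 = 58.
Draw number 58 + 1 = 59 must push one box to 10.

59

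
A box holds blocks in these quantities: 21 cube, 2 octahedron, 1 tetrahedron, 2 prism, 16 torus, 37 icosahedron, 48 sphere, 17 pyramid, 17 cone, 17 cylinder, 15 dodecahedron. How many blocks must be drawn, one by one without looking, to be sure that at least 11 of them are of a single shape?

86

The 11 shapes are the holes; the blocks drawn are the pigeons.
To avoid 11 of any one shape, the worst case takes at most 10 of each shape, or every block of a shape that has fewer than 10.
That gives 10 + 2 + 1 + 2 + 10 + 10 + 10 + 10 + 10 + 10 + 10 = 85 blocks with no shape reaching 11.
The next block forces some shape to 11, so 85 + 1 = 86.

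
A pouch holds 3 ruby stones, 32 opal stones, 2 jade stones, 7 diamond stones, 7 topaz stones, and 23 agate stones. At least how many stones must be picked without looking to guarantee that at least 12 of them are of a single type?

Put each drawn stone into a box by type. The largest draw with every box below 12 takes min(count, 11) from each type; types with fewer than 11 contribute all they have.
Σ min(cᵢ, 11) = 3 + 11 + 2 + 7 + 7 + 11 = 41.
Draw number 41 + 1 = 42 must push one box to 12.

42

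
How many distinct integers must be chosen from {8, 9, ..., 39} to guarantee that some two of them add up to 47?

17

Group the elements by complementary pair {x, 47−x}: {8,39}, {9,38}, {10,37}, …, giving 16 two-element pairs.
By pigeonhole, treating each of those 16 groups as a pigeonhole, one can pick one integer per group — 16 integers — with no two summing to 47.
The 17th integer lands in an occupied pair, forcing a sum of 47.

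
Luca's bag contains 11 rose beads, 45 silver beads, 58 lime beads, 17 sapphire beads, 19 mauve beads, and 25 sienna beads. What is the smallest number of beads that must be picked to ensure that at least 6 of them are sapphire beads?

In the worst case for collecting sapphire beads, every non-sapphire bead comes out first.
There are 11 + 45 + 58 + 19 + 25 = 158 non-sapphire beads altogether.
After those, each further bead must be sapphire, so 158 + 6 = 164 draws guarantee 6 sapphire beads.

164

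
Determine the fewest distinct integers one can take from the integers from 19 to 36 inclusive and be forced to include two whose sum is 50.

Group the elements by complementary pair {x, 50−x}: {19,31}, {20,30}, {21,29}, …, giving 6 two-element pairs; the single value 25 (it cannot pair with itself since the integers are distinct); and 5 integers whose partner 50−x falls outside [19,36].
Treating each of those 12 groups as a pigeonhole, one can pick one integer per group — 12 integers — with no two summing to 50.
The 13th integer lands in an occupied pair, forcing a sum of 50.

13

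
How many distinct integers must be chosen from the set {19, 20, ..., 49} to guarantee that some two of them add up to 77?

Group the elements by complementary pair {x, 77−x}: {28,49}, {29,48}, {30,47}, …, giving 11 two-element pairs and 9 integers whose partner 77−x falls outside [19,49].
Treating each of those 20 groups as a pigeonhole, one can pick one integer per group — 20 integers — with no two summing to 77.
The 21st integer lands in an occupied pair, forcing a sum of 77.

21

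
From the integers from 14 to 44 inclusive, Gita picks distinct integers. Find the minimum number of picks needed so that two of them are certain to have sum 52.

20

A set avoiding the sum 52 can contain at most one of each pair {x, 52−x}, plus the 7 elements whose complement lies outside the range or equal to its own complement.
The integers 26, …, 44 (19 of them) are such a set: any two sum to at least 26+27 = 53 > 52.
By the pigeonhole principle, any 20th integer completes one of the 12 pairs, so 20 choices force a sum of 52.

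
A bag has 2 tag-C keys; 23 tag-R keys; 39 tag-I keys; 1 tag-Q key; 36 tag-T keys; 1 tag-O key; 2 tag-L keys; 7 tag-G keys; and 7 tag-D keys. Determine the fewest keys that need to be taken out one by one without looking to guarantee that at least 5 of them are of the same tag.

Put each drawn key into a box by tag. The largest draw with every box below 5 takes min(count, 4) from each tag; tags with fewer than 4 contribute all they have.
Σ min(cᵢ, 4) = 2 + 4 + 4 + 1 + 4 + 1 + 2 + 4 + 4 = 26.
Draw number 26 + 1 = 27 must push one box to 5.

27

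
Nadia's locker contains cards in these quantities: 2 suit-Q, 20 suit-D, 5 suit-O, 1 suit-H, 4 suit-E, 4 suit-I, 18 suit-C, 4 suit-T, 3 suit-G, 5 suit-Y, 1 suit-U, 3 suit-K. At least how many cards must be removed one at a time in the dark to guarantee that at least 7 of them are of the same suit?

45

By pigeonhole, the 12 suits are the holes; the cards drawn are the pigeons.
To avoid 7 of any one suit, the worst case takes at most 6 of each suit, or every card of a suit that has fewer than 6.
That gives 2 + 6 + 5 + 1 + 4 + 4 + 6 + 4 + 3 + 5 + 1 + 3 = 44 cards with no suit reaching 7.
The next card forces some suit to 7, so 44 + 1 = 45.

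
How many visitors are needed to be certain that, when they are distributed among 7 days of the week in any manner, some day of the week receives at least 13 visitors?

With 84 visitors one could put exactly 12 in each of the 7 days of the week, and no day of the week would reach 13.
By the pigeonhole principle, one more visitor must land in a day of the week that already has 12, giving it 13.
So 7 × 12 + 1 = 85 visitors are required.

85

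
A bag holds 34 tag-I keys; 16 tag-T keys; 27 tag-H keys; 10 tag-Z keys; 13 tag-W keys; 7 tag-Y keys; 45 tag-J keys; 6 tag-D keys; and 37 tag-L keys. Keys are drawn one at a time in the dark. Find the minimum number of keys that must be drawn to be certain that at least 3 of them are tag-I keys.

In the worst case for collecting tag-I keys, every non-tag-I key comes out first.
There are 16 + 27 + 10 + 13 + 7 + 45 + 6 + 37 = 161 non-tag-I keys altogether.
After those, each further key must be tag-I, so 161 + 3 = 164 draws guarantee 3 tag-I keys.

164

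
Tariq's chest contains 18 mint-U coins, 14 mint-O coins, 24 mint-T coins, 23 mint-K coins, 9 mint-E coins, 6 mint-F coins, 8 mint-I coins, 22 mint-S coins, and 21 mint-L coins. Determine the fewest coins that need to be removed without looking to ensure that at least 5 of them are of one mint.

An adversary could hand out at most 4 coins per mint: 4 + 4 + 4 + 4 + 4 + 4 + 4 + 4 + 4 = 36 coins and still no mint has 5.
By pigeonhole, one more coin lands in a mint already at 4, so 37 draws are enough and 36 are not.

37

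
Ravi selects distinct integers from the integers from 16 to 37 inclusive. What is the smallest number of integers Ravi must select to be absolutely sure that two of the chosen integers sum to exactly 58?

Two chosen integers sum to 58 exactly when both halves of some pair {x, 58−x} with 21 ≤ x ≤ 58−x ≤ 37 are chosen — 8 such pairs.
The remaining 6 elements (those with no distinct partner in range) can never complete a 58-sum, so the worst case takes all of them and one from each pair: 6 + 8 = 14.
The 15th integer has to be the second member of some pair, so 14 + 1 = 15.

15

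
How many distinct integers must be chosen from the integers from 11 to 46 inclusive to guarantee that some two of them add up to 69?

A set avoiding the sum 69 can contain at most one of each pair {x, 69−x}, plus the 12 elements whose complement lies outside the range.
The integers 11, …, 34 (24 of them) are such a set: any two sum to at least 11+12 = 23 and at most 33+34 = 67 < 69.
Any 25th integer completes one of the 12 pairs, so 25 choices force a sum of 69.

25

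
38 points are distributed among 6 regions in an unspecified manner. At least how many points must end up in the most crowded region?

The 6 regions are the holes and the 38 points are the pigeons.
If every region held at most 6 points, the total would be at most 6 × 6 = 36, which is less than 38.
So some region holds at least ⌈38/6⌉ = 7 points.

7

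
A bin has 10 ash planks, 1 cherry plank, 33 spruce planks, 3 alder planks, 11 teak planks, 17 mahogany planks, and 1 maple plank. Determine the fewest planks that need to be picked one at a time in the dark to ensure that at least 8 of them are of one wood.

By pigeonhole, the 7 woods are the holes; the planks drawn are the pigeons.
To avoid 8 of any one wood, the worst case takes at most 7 of each wood, or every plank of a wood that has fewer than 7.
That gives 7 + 1 + 7 + 3 + 7 + 7 + 1 = 33 planks with no wood reaching 8.
The next plank forces some wood to 8, so 33 + 1 = 34.

34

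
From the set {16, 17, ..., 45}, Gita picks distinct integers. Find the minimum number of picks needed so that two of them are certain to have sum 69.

Two chosen integers sum to 69 exactly when both halves of some pair {x, 69−x} with 24 ≤ x ≤ 69−x ≤ 45 are chosen — 11 such pairs.
The remaining 8 elements (those with no distinct partner in range) can never complete a 69-sum, so the worst case takes all of them and one from each pair: 8 + 11 = 19.
The 20th integer has to be the second member of some pair, so 19 + 1 = 20.

20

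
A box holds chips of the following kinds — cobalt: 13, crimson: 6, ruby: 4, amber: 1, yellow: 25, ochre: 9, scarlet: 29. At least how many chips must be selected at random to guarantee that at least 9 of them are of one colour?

The 7 colours are the holes; the chips drawn are the pigeons.
To avoid 9 of any one colour, the worst case takes at most 8 of each colour, or every chip of a colour that has fewer than 8.
That gives 8 + 6 + 4 + 1 + 8 + 8 + 8 = 43 chips with no colour reaching 9.
The next chip forces some colour to 9, so 43 + 1 = 44.

44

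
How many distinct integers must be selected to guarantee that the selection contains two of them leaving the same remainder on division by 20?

By pigeonhole, the 20 residue classes mod 20 are the pigeonholes.
With 20 integers one could put 1 in each residue class and have no class reach 2.
The 21st integer pushes some class to 2, so 20·1 + 1 = 21.

21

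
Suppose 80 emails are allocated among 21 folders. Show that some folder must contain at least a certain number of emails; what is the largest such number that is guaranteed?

4

Pigeonhole: the 21 folders are the holes and the 80 emails are the pigeons.
If every folder held at most 3 emails, the total would be at most 21 × 3 = 63, which is less than 80.
So some folder holds at least ⌈80/21⌉ = 4 emails.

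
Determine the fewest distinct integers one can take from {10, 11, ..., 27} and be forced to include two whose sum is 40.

12

A set avoiding the sum 40 can contain at most one of each pair {x, 40−x}, plus the 4 elements whose complement lies outside the range or equal to its own complement.
The integers 10, …, 20 (11 of them) are such a set: any two sum to at least 10+11 = 21 and at most 19+20 = 39 < 40.
By pigeonhole, any 12th integer completes one of the 7 pairs, so 12 choices force a sum of 40.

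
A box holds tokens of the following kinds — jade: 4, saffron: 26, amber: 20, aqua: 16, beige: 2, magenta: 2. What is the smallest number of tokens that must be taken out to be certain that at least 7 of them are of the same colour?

27

An adversary could hand out at most 6 tokens per colour (jade, beige, magenta run out sooner): 4 + 6 + 6 + 6 + 2 + 2 = 26 tokens and still no colour has 7.
By the pigeonhole principle, one more token lands in a colour already at 6, so 27 draws are enough and 26 are not.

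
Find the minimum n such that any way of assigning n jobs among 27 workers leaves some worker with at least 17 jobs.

With 432 jobs one could put exactly 16 in each of the 27 workers, and no worker would reach 17.
By pigeonhole, one more job must land in a worker that already has 16, giving it 17.
So 27 × 16 + 1 = 433 jobs are required.

433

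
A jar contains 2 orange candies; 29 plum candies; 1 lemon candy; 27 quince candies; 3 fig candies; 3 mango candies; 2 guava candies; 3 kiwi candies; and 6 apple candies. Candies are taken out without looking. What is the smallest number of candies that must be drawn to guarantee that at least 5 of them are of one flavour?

27

Put each drawn candy into a box by flavour. The largest draw with every box below 5 takes min(count, 4) from each flavour; flavours with fewer than 4 contribute all they have.
Σ min(cᵢ, 4) = 2 + 4 + 1 + 4 + 3 + 3 + 2 + 3 + 4 = 26.
Draw number 26 + 1 = 27 must push one box to 5.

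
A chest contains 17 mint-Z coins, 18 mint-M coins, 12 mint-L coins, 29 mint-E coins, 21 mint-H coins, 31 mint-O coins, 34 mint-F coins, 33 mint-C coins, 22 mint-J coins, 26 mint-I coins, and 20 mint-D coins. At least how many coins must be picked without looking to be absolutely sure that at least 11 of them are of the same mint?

111

By pigeonhole, the 11 mints are the holes; the coins drawn are the pigeons.
To avoid 11 of any one mint, the worst case takes at most 10 of each mint.
That gives 10 + 10 + 10 + 10 + 10 + 10 + 10 + 10 + 10 + 10 + 10 = 110 coins with no mint reaching 11.
The next coin forces some mint to 11, so 110 + 1 = 111.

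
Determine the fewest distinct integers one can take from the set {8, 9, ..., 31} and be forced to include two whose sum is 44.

A set avoiding the sum 44 can contain at most one of each pair {x, 44−x}, plus the 6 elements whose complement lies outside the range or equal to its own complement.
The integers 8, …, 22 (15 of them) are such a set: any two sum to at least 8+9 = 17 and at most 21+22 = 43 < 44.
By the pigeonhole principle, any 16th integer completes one of the 9 pairs, so 16 choices force a sum of 44.

16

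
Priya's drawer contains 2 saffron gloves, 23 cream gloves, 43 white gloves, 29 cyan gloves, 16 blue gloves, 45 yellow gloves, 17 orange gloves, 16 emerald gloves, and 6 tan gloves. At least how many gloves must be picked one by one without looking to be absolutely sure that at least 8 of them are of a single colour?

Put each drawn glove into a box by colour. The largest draw with every box below 8 takes min(count, 7) from each colour; colours with fewer than 7 contribute all they have.
Σ min(cᵢ, 7) = 2 + 7 + 7 + 7 + 7 + 7 + 7 + 7 + 6 = 57.
Draw number 57 + 1 = 58 must push one box to 8.

58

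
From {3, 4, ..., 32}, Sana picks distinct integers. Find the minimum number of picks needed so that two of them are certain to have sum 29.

A set avoiding the sum 29 can contain at most one of each pair {x, 29−x}, plus the 6 elements whose complement lies outside the range.
The integers 15, …, 32 (18 of them) are such a set: any two sum to at least 15+16 = 31 > 29.
Any 19th integer completes one of the 12 pairs, so 19 choices force a sum of 29.

19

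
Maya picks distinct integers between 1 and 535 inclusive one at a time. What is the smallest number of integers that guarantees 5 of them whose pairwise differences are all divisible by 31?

125

Integers whose pairwise differences are multiples of 31 are exactly those sharing a remainder mod 31. Pigeonhole: the 31 residue classes mod 31 are the pigeonholes.
With 124 integers one could put 4 in each residue class and have no class reach 5.
The 125th integer pushes some class to 5, so 31·4 + 1 = 125.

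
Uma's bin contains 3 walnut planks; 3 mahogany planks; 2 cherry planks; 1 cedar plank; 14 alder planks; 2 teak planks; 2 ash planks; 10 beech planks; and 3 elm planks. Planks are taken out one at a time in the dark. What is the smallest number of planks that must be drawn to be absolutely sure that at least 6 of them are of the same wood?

27

An adversary could hand out at most 5 planks per wood (7 woods run out sooner): 3 + 3 + 2 + 1 + 5 + 2 + 2 + 5 + 3 = 26 planks and still no wood has 6.
One more plank lands in a wood already at 5, so 27 draws are enough and 26 are not.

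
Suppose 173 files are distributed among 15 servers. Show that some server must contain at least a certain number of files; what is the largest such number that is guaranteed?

12

The 15 servers are the holes and the 173 files are the pigeons.
If every server held at most 11 files, the total would be at most 15 × 11 = 165, which is less than 173.
So some server holds at least ⌈173/15⌉ = 12 files.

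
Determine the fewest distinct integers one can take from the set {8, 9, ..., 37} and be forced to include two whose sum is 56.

A set avoiding the sum 56 can contain at most one of each pair {x, 56−x}, plus the 12 elements whose complement lies outside the range or equal to its own complement.
The integers 8, …, 28 (21 of them) are such a set: any two sum to at least 8+9 = 17 and at most 27+28 = 55 < 56.
By pigeonhole, any 22nd integer completes one of the 9 pairs, so 22 choices force a sum of 56.

22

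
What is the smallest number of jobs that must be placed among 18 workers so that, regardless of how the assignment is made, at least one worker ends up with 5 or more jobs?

With 72 jobs one could put exactly 4 in each of the 18 workers, and no worker would reach 5.
One more job must land in a worker that already has 4, giving it 5.
So 18 × 4 + 1 = 73 jobs are required.

73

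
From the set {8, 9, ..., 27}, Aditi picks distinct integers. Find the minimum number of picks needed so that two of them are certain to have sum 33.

Group the elements by complementary pair {x, 33−x}: {8,25}, {9,24}, {10,23}, …, giving 9 two-element pairs and 2 integers whose partner 33−x falls outside [8,27].
Pigeonhole: treating each of those 11 groups as a pigeonhole, one can pick one integer per group — 11 integers — with no two summing to 33.
The 12th integer lands in an occupied pair, forcing a sum of 33.

12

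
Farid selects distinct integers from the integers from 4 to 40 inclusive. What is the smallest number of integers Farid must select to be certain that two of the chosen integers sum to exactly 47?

A set avoiding the sum 47 can contain at most one of each pair {x, 47−x}, plus the 3 elements whose complement lies outside the range.
The integers 4, …, 23 (20 of them) are such a set: any two sum to at least 4+5 = 9 and at most 22+23 = 45 < 47.
Any 21st integer completes one of the 17 pairs, so 21 choices force a sum of 47.

21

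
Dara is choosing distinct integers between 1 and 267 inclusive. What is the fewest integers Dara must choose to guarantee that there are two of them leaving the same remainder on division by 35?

36

The 35 residue classes mod 35 are the pigeonholes.
With 35 integers one could put 1 in each residue class and have no class reach 2.
The 36th integer pushes some class to 2, so 35·1 + 1 = 36.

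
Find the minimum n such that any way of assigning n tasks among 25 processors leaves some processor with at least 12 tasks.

276

With 275 tasks one could put exactly 11 in each of the 25 processors, and no processor would reach 12.
By the pigeonhole principle, one more task must land in a processor that already has 11, giving it 12.
So 25 × 11 + 1 = 276 tasks are required.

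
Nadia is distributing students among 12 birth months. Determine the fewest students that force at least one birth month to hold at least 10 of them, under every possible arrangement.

With 108 students one could put exactly 9 in each of the 12 birth months, and no birth month would reach 10.
By the pigeonhole principle, one more student must land in a birth month that already has 9, giving it 10.
So 12 × 9 + 1 = 109 students are required.

109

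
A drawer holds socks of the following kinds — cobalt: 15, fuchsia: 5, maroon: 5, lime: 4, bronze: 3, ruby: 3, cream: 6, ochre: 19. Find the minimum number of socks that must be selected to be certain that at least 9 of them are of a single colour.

By the pigeonhole principle, the 8 colours are the holes; the socks drawn are the pigeons.
To avoid 9 of any one colour, the worst case takes at most 8 of each colour, or every sock of a colour that has fewer than 8.
That gives 8 + 5 + 5 + 4 + 3 + 3 + 6 + 8 = 42 socks with no colour reaching 9.
The next sock forces some colour to 9, so 42 + 1 = 43.

43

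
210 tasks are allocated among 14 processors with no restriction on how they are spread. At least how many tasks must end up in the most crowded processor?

By pigeonhole, the 14 processors are the holes and the 210 tasks are the pigeons.
If every processor held at most 14 tasks, the total would be at most 14 × 14 = 196, which is less than 210.
So some processor holds at least ⌈210/14⌉ = 15 tasks.

15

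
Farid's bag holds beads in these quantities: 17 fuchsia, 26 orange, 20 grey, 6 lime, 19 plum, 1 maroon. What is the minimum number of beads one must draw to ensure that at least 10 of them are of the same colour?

44

An adversary could hand out at most 9 beads per colour (lime, maroon run out sooner): 9 + 9 + 9 + 6 + 9 + 1 = 43 beads and still no colour has 10.
One more bead lands in a colour already at 9, so 44 draws are enough and 43 are not.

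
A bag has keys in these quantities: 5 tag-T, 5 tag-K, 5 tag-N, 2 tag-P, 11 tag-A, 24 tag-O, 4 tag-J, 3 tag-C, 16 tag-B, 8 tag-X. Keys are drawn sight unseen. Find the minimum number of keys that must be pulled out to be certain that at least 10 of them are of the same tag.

60

By the pigeonhole principle, put each drawn key into a box by tag. The largest draw with every box below 10 takes min(count, 9) from each tag; tags with fewer than 9 contribute all they have.
Σ min(cᵢ, 9) = 5 + 5 + 5 + 2 + 9 + 9 + 4 + 3 + 9 + 8 = 59.
Draw number 59 + 1 = 60 must push one box to 10.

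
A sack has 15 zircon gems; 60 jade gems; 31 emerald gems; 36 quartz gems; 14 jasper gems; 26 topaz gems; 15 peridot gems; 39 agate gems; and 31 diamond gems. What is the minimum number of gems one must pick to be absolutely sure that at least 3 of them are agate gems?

231

In the worst case for collecting agate gems, every non-agate gem comes out first.
There are 15 + 60 + 31 + 36 + 14 + 26 + 15 + 31 = 228 non-agate gems altogether.
After those, each further gem must be agate, so 228 + 3 = 231 draws guarantee 3 agate gems.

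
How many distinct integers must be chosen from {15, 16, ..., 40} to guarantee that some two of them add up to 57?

A set avoiding the sum 57 can contain at most one of each pair {x, 57−x}, plus the 2 elements whose complement lies outside the range.
The integers 15, …, 28 (14 of them) are such a set: any two sum to at least 15+16 = 31 and at most 27+28 = 55 < 57.
Any 15th integer completes one of the 12 pairs, so 15 choices force a sum of 57.

15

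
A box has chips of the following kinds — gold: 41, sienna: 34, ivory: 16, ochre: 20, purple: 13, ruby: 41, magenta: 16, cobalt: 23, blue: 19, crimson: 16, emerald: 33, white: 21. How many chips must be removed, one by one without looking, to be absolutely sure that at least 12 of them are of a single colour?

By pigeonhole, the 12 colours are the holes; the chips drawn are the pigeons.
To avoid 12 of any one colour, the worst case takes at most 11 of each colour.
That gives 11 + 11 + 11 + 11 + 11 + 11 + 11 + 11 + 11 + 11 + 11 + 11 = 132 chips with no colour reaching 12.
The next chip forces some colour to 12, so 132 + 1 = 133.

133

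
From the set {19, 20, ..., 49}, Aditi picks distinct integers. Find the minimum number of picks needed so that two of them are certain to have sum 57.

22

A set avoiding the sum 57 can contain at most one of each pair {x, 57−x}, plus the 11 elements whose complement lies outside the range.
The integers 29, …, 49 (21 of them) are such a set: any two sum to at least 29+30 = 59 > 57.
Any 22nd integer completes one of the 10 pairs, so 22 choices force a sum of 57.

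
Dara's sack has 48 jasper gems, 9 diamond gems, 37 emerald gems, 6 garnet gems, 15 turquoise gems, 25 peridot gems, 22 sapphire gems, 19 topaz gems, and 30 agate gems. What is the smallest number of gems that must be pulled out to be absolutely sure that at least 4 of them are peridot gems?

In the worst case for collecting peridot gems, every non-peridot gem comes out first.
There are 48 + 9 + 37 + 6 + 15 + 22 + 19 + 30 = 186 non-peridot gems altogether.
After those, each further gem must be peridot, so 186 + 4 = 190 draws guarantee 4 peridot gems.

190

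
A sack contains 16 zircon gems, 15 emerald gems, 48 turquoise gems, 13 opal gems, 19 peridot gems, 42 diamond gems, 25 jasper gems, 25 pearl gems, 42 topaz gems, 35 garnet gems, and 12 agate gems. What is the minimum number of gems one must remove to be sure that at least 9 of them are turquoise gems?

253

In the worst case for collecting turquoise gems, every non-turquoise gem comes out first.
There are 16 + 15 + 13 + 19 + 42 + 25 + 25 + 42 + 35 + 12 = 244 non-turquoise gems altogether.
After those, each further gem must be turquoise, so 244 + 9 = 253 draws guarantee 9 turquoise gems.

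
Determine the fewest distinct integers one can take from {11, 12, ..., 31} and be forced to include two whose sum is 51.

A set avoiding the sum 51 can contain at most one of each pair {x, 51−x}, plus the 9 elements whose complement lies outside the range.
The integers 11, …, 25 (15 of them) are such a set: any two sum to at least 11+12 = 23 and at most 24+25 = 49 < 51.
Any 16th integer completes one of the 6 pairs, so 16 choices force a sum of 51.

16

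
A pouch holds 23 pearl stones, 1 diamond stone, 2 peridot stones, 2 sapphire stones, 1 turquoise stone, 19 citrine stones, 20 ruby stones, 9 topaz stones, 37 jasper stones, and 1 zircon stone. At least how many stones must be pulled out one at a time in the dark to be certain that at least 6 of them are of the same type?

33

The 10 types are the holes; the stones drawn are the pigeons.
To avoid 6 of any one type, the worst case takes at most 5 of each type, or every stone of a type that has fewer than 5.
That gives 5 + 1 + 2 + 2 + 1 + 5 + 5 + 5 + 5 + 1 = 32 stones with no type reaching 6.
The next stone forces some type to 6, so 32 + 1 = 33.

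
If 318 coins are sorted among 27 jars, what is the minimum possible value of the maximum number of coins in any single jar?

12

The 27 jars are the holes and the 318 coins are the pigeons.
If every jar held at most 11 coins, the total would be at most 27 × 11 = 297, which is less than 318.
So some jar holds at least ⌈318/27⌉ = 12 coins.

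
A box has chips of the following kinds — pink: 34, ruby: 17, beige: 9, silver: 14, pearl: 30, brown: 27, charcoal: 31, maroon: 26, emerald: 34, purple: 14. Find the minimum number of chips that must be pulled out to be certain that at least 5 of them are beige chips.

In the worst case for collecting beige chips, every non-beige chip comes out first.
There are 34 + 17 + 14 + 30 + 27 + 31 + 26 + 34 + 14 = 227 non-beige chips altogether.
After those, each further chip must be beige, so 227 + 5 = 232 draws guarantee 5 beige chips.

232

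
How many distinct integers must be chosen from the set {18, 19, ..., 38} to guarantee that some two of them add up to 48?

Two chosen integers sum to 48 exactly when both halves of some pair {x, 48−x} with 18 ≤ x ≤ 48−x ≤ 30 are chosen — 6 such pairs.
The remaining 9 elements (those with no distinct partner in range) can never complete a 48-sum, so the worst case takes all of them and one from each pair: 9 + 6 = 15.
Pigeonhole: the 16th integer has to be the second member of some pair, so 15 + 1 = 16.

16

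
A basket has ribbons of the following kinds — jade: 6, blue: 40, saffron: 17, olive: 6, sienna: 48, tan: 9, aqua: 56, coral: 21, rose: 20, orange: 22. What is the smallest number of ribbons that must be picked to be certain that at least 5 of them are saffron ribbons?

In the worst case for collecting saffron ribbons, every non-saffron ribbon comes out first.
There are 6 + 40 + 6 + 48 + 9 + 56 + 21 + 20 + 22 = 228 non-saffron ribbons altogether.
After those, each further ribbon must be saffron, so 228 + 5 = 233 draws guarantee 5 saffron ribbons.

233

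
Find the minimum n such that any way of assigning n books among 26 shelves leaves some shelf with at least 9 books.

209

With 208 books one could put exactly 8 in each of the 26 shelves, and no shelf would reach 9.
One more book must land in a shelf that already has 8, giving it 9.
So 26 × 8 + 1 = 209 books are required.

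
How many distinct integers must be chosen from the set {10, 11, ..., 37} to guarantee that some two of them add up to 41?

Two chosen integers sum to 41 exactly when both halves of some pair {x, 41−x} with 10 ≤ x ≤ 41−x ≤ 31 are chosen — 11 such pairs.
The remaining 6 elements (those with no distinct partner in range) can never complete a 41-sum, so the worst case takes all of them and one from each pair: 6 + 11 = 17.
By pigeonhole, the 18th integer has to be the second member of some pair, so 17 + 1 = 18.

18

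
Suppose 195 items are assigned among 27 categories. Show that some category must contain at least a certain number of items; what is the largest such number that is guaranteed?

8

By pigeonhole, the 27 categories are the holes and the 195 items are the pigeons.
If every category held at most 7 items, the total would be at most 27 × 7 = 189, which is less than 195.
So some category holds at least ⌈195/27⌉ = 8 items.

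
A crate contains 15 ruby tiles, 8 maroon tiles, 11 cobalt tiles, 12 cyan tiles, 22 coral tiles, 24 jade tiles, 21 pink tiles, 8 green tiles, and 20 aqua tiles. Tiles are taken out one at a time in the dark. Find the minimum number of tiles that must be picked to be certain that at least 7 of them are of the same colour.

55

Put each drawn tile into a box by colour. The largest draw with every box below 7 takes min(count, 6) from each colour.
Σ min(cᵢ, 6) = 6 + 6 + 6 + 6 + 6 + 6 + 6 + 6 + 6 = 54.
Draw number 54 + 1 = 55 must push one box to 7.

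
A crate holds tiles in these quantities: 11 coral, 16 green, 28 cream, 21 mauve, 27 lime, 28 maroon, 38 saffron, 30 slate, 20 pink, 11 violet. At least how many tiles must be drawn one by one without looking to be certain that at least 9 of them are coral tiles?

In the worst case for collecting coral tiles, every non-coral tile comes out first.
There are 16 + 28 + 21 + 27 + 28 + 38 + 30 + 20 + 11 = 219 non-coral tiles altogether.
After those, each further tile must be coral, so 219 + 9 = 228 draws guarantee 9 coral tiles.

228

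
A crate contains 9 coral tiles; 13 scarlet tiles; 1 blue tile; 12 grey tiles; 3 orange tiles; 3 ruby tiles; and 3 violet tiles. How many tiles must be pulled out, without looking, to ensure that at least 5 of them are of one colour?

An adversary could hand out at most 4 tiles per colour (4 colours run out sooner): 4 + 4 + 1 + 4 + 3 + 3 + 3 = 22 tiles and still no colour has 5.
Pigeonhole: one more tile lands in a colour already at 4, so 23 draws are enough and 22 are not.

23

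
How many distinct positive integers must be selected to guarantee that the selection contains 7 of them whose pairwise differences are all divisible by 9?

55

Integers whose pairwise differences are multiples of 9 are exactly those sharing a remainder mod 9. The 9 residue classes mod 9 are the pigeonholes.
With 54 integers one could put 6 in each residue class and have no class reach 7.
The 55th integer pushes some class to 7, so 9·6 + 1 = 55.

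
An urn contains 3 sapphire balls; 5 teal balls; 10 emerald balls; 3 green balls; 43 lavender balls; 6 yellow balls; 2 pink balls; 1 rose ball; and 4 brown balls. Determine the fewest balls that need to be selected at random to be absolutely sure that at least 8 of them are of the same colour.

39

An adversary could hand out at most 7 balls per colour (7 colours run out sooner): 3 + 5 + 7 + 3 + 7 + 6 + 2 + 1 + 4 = 38 balls and still no colour has 8.
One more ball lands in a colour already at 7, so 39 draws are enough and 38 are not.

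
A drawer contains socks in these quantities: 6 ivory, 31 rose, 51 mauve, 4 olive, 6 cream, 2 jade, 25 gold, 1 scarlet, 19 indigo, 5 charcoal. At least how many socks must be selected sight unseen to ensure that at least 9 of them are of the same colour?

57

Pigeonhole: the 10 colours are the holes; the socks drawn are the pigeons.
To avoid 9 of any one colour, the worst case takes at most 8 of each colour, or every sock of a colour that has fewer than 8.
That gives 6 + 8 + 8 + 4 + 6 + 2 + 8 + 1 + 8 + 5 = 56 socks with no colour reaching 9.
The next sock forces some colour to 9, so 56 + 1 = 57.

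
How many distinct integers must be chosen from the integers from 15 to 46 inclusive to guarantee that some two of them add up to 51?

A set avoiding the sum 51 can contain at most one of each pair {x, 51−x}, plus the 10 elements whose complement lies outside the range.
The integers 26, …, 46 (21 of them) are such a set: any two sum to at least 26+27 = 53 > 51.
By the pigeonhole principle, any 22nd integer completes one of the 11 pairs, so 22 choices force a sum of 51.

22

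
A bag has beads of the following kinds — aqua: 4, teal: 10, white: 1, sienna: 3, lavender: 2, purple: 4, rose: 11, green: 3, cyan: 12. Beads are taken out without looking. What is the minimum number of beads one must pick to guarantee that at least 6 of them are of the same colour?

By the pigeonhole principle, put each drawn bead into a box by colour. The largest draw with every box below 6 takes min(count, 5) from each colour; colours with fewer than 5 contribute all they have.
Σ min(cᵢ, 5) = 4 + 5 + 1 + 3 + 2 + 4 + 5 + 3 + 5 = 32.
Draw number 32 + 1 = 33 must push one box to 6.

33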